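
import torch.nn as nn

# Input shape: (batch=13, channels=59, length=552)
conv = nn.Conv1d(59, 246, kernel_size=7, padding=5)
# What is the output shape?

Input shape: (13, 59, 552)
Output shape: (13, 246, 556)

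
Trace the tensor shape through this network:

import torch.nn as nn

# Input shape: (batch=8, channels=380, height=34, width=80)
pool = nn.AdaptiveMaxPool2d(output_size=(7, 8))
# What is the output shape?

Input shape: (8, 380, 34, 80)
Output shape: (8, 380, 7, 8)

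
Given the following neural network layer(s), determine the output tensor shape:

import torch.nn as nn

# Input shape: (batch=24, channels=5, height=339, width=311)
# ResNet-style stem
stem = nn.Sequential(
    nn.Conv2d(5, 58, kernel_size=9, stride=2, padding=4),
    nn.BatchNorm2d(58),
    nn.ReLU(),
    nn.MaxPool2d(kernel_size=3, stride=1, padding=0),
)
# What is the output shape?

Input shape: (24, 5, 339, 311)
  -> after Conv2d 9x9 stride=2: (24, 58, 170, 156)
Output shape: (24, 58, 168, 154)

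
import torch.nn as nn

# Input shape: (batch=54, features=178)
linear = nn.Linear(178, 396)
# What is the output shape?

Input shape: (54, 178)
Output shape: (54, 396)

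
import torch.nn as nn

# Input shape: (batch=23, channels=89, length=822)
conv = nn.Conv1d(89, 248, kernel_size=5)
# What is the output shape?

Input shape: (23, 89, 822)
Output shape: (23, 248, 818)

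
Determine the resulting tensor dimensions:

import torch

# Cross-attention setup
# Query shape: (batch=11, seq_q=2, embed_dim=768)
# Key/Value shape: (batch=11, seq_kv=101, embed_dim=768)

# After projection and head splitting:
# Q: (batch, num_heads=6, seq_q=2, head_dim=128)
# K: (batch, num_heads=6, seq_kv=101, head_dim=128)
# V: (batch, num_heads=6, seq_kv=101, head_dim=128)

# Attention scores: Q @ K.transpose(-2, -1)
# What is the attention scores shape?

Input shape: (11, 2, 768)
Output shape: (11, 6, 2, 101)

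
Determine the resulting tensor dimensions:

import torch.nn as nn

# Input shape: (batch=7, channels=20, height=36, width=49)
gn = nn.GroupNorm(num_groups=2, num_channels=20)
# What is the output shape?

Input shape: (7, 20, 36, 49)
Output shape: (7, 20, 36, 49)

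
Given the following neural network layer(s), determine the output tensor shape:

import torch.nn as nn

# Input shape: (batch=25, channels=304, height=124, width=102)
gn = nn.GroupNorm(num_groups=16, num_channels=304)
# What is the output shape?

Input shape: (25, 304, 124, 102)
Output shape: (25, 304, 124, 102)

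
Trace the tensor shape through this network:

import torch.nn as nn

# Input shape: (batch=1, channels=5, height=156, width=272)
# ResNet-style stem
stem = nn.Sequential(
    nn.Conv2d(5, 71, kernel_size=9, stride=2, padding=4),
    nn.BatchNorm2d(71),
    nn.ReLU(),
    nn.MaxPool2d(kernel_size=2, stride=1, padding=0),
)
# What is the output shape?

Input shape: (1, 5, 156, 272)
  -> after Conv2d 9x9 stride=2: (1, 71, 78, 136)
Output shape: (1, 71, 77, 135)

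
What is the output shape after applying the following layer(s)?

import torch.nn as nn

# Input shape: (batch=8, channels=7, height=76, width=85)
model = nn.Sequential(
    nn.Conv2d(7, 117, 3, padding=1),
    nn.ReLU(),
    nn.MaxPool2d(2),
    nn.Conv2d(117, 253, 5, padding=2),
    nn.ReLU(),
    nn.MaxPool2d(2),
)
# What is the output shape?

Input shape: (8, 7, 76, 85)
  -> after first Conv2d: (8, 117, 76, 85)
  -> after first MaxPool2d: (8, 117, 38, 42)
  -> after second Conv2d: (8, 253, 38, 42)
Output shape: (8, 253, 19, 21)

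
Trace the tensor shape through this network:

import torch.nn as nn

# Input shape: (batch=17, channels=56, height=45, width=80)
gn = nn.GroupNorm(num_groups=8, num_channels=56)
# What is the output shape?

Input shape: (17, 56, 45, 80)
Output shape: (17, 56, 45, 80)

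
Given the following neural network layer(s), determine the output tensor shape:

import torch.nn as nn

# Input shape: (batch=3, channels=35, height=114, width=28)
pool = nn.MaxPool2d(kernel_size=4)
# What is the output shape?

Input shape: (3, 35, 114, 28)
Output shape: (3, 35, 28, 7)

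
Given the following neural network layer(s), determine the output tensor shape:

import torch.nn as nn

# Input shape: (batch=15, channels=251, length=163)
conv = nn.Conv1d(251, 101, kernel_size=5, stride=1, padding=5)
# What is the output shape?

Input shape: (15, 251, 163)
Output shape: (15, 101, 169)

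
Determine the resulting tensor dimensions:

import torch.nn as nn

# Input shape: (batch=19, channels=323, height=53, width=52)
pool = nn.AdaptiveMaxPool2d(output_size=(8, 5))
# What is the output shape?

Input shape: (19, 323, 53, 52)
Output shape: (19, 323, 8, 5)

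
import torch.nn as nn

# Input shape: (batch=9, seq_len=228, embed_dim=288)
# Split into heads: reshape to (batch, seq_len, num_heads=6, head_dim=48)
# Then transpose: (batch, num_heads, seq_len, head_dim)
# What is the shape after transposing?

Input shape: (9, 228, 288)
  -> after reshape: (9, 228, 6, 48)
Output shape: (9, 6, 228, 48)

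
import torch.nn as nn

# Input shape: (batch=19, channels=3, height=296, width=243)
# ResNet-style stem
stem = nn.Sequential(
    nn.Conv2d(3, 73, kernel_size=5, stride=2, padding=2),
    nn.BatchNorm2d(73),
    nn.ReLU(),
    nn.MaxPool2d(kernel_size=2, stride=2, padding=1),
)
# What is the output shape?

Input shape: (19, 3, 296, 243)
  -> after Conv2d 5x5 stride=2: (19, 73, 148, 122)
Output shape: (19, 73, 75, 62)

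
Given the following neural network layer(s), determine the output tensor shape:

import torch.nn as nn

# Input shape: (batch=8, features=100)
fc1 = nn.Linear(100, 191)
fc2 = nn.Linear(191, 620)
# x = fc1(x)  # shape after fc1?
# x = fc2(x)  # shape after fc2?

Input shape: (8, 100)
  -> after fc1: (8, 191)
Output shape: (8, 620)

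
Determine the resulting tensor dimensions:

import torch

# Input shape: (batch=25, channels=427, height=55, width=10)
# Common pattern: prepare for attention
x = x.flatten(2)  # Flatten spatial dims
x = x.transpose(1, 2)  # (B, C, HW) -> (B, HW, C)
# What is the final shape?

Input shape: (25, 427, 55, 10)
  -> after flatten(2): (25, 427, 550)
Output shape: (25, 550, 427)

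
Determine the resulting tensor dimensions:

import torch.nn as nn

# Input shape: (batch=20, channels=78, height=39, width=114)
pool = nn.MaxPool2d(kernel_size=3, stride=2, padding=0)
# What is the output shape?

Input shape: (20, 78, 39, 114)
Output shape: (20, 78, 19, 56)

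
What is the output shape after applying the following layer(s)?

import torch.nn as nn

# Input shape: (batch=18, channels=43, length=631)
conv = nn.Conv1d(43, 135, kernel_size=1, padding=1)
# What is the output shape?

Input shape: (18, 43, 631)
Output shape: (18, 135, 633)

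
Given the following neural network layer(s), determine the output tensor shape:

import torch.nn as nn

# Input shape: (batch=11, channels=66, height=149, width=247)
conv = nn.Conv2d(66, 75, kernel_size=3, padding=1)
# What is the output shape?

Input shape: (11, 66, 149, 247)
Output shape: (11, 75, 149, 247)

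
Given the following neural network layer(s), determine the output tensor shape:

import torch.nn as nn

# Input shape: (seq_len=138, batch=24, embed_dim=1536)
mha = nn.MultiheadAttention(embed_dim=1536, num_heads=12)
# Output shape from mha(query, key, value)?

Input shape: (138, 24, 1536)
Output shape: (138, 24, 1536)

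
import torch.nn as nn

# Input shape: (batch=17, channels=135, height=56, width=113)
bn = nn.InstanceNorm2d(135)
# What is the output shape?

Input shape: (17, 135, 56, 113)
Output shape: (17, 135, 56, 113)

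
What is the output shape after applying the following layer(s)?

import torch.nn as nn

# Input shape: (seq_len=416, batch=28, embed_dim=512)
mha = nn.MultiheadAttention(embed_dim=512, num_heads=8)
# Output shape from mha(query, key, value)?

Input shape: (416, 28, 512)
Output shape: (416, 28, 512)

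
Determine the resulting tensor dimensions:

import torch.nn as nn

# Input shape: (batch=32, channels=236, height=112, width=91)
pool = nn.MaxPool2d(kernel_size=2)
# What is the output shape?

Input shape: (32, 236, 112, 91)
Output shape: (32, 236, 56, 45)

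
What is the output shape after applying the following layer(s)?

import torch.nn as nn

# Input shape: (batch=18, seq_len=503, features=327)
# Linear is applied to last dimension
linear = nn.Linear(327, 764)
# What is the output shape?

Input shape: (18, 503, 327)
Output shape: (18, 503, 764)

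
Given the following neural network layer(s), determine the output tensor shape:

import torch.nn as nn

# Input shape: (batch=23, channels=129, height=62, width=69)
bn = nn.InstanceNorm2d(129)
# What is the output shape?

Input shape: (23, 129, 62, 69)
Output shape: (23, 129, 62, 69)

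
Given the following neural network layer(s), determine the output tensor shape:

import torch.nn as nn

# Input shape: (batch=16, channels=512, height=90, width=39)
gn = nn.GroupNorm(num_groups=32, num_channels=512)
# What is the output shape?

Input shape: (16, 512, 90, 39)
Output shape: (16, 512, 90, 39)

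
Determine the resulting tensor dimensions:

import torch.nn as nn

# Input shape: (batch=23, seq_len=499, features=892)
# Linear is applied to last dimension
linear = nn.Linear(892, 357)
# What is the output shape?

Input shape: (23, 499, 892)
Output shape: (23, 499, 357)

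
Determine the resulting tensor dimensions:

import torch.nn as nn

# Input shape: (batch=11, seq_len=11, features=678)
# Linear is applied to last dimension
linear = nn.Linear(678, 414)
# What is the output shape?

Input shape: (11, 11, 678)
Output shape: (11, 11, 414)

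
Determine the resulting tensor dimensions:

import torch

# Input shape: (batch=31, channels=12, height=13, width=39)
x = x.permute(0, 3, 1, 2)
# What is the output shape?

Input shape: (31, 12, 13, 39)
Output shape: (31, 39, 12, 13)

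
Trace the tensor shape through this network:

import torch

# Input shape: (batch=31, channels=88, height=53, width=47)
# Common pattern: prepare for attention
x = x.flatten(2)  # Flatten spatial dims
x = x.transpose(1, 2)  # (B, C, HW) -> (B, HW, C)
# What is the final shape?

Input shape: (31, 88, 53, 47)
  -> after flatten(2): (31, 88, 2491)
Output shape: (31, 2491, 88)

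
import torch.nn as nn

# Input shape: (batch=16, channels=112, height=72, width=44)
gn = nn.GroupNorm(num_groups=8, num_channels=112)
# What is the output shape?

Input shape: (16, 112, 72, 44)
Output shape: (16, 112, 72, 44)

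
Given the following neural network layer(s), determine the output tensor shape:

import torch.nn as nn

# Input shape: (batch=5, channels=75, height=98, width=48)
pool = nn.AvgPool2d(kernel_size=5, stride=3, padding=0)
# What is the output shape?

Input shape: (5, 75, 98, 48)
Output shape: (5, 75, 32, 15)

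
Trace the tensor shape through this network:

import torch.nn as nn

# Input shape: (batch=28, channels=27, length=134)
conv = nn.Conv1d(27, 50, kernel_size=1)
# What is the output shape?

Input shape: (28, 27, 134)
Output shape: (28, 50, 134)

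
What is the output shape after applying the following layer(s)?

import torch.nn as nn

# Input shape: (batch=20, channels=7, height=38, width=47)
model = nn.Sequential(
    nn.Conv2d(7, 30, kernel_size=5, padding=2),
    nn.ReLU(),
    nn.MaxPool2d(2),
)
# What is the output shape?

Input shape: (20, 7, 38, 47)
  -> after Conv2d: (20, 30, 38, 47)
  -> after ReLU: (20, 30, 38, 47)
Output shape: (20, 30, 19, 23)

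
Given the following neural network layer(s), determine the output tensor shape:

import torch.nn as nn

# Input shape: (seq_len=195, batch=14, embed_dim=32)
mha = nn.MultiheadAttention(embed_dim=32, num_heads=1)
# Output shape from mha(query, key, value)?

Input shape: (195, 14, 32)
Output shape: (195, 14, 32)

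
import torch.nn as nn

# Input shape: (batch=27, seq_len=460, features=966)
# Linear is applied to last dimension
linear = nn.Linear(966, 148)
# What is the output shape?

Input shape: (27, 460, 966)
Output shape: (27, 460, 148)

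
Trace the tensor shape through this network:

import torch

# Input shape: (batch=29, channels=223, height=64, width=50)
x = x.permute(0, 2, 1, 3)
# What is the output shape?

Input shape: (29, 223, 64, 50)
Output shape: (29, 64, 223, 50)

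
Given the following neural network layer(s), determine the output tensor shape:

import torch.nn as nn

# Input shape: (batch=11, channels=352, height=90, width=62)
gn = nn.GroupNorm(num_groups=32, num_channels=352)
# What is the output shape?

Input shape: (11, 352, 90, 62)
Output shape: (11, 352, 90, 62)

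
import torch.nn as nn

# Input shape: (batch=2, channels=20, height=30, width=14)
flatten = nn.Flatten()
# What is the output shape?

Input shape: (2, 20, 30, 14)
Output shape: (2, 8400)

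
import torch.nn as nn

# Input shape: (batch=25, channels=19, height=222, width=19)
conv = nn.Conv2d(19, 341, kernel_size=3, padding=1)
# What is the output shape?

Input shape: (25, 19, 222, 19)
Output shape: (25, 341, 222, 19)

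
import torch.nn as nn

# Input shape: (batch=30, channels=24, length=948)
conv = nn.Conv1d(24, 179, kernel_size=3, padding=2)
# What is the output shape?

Input shape: (30, 24, 948)
Output shape: (30, 179, 950)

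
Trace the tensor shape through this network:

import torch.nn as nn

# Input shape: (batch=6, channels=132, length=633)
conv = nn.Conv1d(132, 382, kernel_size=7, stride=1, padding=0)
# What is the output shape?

Input shape: (6, 132, 633)
Output shape: (6, 382, 627)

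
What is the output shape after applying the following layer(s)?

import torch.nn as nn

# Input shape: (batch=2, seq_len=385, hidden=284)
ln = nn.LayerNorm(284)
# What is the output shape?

Input shape: (2, 385, 284)
Output shape: (2, 385, 284)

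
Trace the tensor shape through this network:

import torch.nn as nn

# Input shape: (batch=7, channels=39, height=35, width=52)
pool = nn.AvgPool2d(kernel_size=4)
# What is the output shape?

Input shape: (7, 39, 35, 52)
Output shape: (7, 39, 8, 13)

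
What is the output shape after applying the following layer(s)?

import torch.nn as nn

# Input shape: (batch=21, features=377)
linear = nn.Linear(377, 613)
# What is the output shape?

Input shape: (21, 377)
Output shape: (21, 613)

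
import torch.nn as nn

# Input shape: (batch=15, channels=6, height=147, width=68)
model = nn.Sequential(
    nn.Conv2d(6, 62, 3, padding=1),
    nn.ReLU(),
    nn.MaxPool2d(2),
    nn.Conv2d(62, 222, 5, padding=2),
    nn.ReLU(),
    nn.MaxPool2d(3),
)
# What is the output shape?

Input shape: (15, 6, 147, 68)
  -> after first Conv2d: (15, 62, 147, 68)
  -> after first MaxPool2d: (15, 62, 73, 34)
  -> after second Conv2d: (15, 222, 73, 34)
Output shape: (15, 222, 24, 11)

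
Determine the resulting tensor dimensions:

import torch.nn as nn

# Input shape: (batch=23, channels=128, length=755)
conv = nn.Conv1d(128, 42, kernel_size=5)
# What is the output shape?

Input shape: (23, 128, 755)
Output shape: (23, 42, 751)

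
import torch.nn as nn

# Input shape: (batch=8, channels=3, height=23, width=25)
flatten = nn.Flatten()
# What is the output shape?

Input shape: (8, 3, 23, 25)
Output shape: (8, 1725)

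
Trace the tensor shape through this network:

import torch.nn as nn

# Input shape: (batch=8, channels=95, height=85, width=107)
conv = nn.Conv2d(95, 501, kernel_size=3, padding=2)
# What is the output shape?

Input shape: (8, 95, 85, 107)
Output shape: (8, 501, 87, 109)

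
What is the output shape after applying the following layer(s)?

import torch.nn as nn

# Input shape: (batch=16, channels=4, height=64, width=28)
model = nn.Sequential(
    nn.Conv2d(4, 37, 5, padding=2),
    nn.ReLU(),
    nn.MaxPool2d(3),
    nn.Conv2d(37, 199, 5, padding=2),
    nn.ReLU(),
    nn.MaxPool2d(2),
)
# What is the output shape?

Input shape: (16, 4, 64, 28)
  -> after first Conv2d: (16, 37, 64, 28)
  -> after first MaxPool2d: (16, 37, 21, 9)
  -> after second Conv2d: (16, 199, 21, 9)
Output shape: (16, 199, 10, 4)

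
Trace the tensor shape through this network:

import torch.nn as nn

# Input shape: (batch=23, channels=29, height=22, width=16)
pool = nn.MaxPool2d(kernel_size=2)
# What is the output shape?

Input shape: (23, 29, 22, 16)
Output shape: (23, 29, 11, 8)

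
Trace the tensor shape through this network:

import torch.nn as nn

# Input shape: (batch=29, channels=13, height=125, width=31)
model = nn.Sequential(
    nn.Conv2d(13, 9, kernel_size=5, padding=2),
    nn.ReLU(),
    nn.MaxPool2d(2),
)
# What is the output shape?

Input shape: (29, 13, 125, 31)
  -> after Conv2d: (29, 9, 125, 31)
  -> after ReLU: (29, 9, 125, 31)
Output shape: (29, 9, 62, 15)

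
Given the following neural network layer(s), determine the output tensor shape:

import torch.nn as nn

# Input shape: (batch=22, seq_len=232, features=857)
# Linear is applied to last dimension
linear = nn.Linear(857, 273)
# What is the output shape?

Input shape: (22, 232, 857)
Output shape: (22, 232, 273)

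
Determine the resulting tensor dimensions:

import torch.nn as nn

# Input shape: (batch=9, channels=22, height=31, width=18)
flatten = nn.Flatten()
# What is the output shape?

Input shape: (9, 22, 31, 18)
Output shape: (9, 12276)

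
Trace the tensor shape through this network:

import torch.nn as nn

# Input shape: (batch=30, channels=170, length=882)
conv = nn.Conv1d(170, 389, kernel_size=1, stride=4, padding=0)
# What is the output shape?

Input shape: (30, 170, 882)
Output shape: (30, 389, 221)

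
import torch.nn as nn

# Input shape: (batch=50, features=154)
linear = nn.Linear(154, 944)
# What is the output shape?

Input shape: (50, 154)
Output shape: (50, 944)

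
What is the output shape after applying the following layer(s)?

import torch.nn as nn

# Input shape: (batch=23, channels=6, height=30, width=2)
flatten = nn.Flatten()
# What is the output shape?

Input shape: (23, 6, 30, 2)
Output shape: (23, 360)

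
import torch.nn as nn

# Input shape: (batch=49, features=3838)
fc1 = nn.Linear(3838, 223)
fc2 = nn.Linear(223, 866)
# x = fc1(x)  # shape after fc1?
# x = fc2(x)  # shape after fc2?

Input shape: (49, 3838)
  -> after fc1: (49, 223)
Output shape: (49, 866)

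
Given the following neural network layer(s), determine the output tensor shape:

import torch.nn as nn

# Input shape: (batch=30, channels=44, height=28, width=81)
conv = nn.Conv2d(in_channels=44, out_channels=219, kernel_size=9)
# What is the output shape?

Input shape: (30, 44, 28, 81)
Output shape: (30, 219, 20, 73)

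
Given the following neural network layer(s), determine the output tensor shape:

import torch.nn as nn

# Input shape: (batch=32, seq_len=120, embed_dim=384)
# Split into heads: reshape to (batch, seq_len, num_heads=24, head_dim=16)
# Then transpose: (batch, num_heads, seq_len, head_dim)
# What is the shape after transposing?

Input shape: (32, 120, 384)
  -> after reshape: (32, 120, 24, 16)
Output shape: (32, 24, 120, 16)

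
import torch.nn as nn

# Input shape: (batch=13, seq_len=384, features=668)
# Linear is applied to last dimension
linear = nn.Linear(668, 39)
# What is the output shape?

Input shape: (13, 384, 668)
Output shape: (13, 384, 39)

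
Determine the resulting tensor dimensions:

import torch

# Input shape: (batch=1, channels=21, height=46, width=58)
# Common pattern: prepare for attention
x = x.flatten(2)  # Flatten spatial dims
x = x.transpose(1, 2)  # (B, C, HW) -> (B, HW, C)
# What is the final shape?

Input shape: (1, 21, 46, 58)
  -> after flatten(2): (1, 21, 2668)
Output shape: (1, 2668, 21)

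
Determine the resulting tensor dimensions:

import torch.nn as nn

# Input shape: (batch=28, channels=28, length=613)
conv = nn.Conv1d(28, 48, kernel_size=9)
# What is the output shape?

Input shape: (28, 28, 613)
Output shape: (28, 48, 605)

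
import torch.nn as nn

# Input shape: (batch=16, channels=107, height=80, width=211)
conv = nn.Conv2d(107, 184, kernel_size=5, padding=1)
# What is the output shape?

Input shape: (16, 107, 80, 211)
Output shape: (16, 184, 78, 209)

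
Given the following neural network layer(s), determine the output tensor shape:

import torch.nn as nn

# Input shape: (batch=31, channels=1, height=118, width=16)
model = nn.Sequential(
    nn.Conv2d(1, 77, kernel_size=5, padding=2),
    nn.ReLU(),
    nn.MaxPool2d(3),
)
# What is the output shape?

Input shape: (31, 1, 118, 16)
  -> after Conv2d: (31, 77, 118, 16)
  -> after ReLU: (31, 77, 118, 16)
Output shape: (31, 77, 39, 5)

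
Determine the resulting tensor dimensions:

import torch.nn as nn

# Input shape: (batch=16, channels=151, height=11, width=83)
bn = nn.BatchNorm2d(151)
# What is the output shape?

Input shape: (16, 151, 11, 83)
Output shape: (16, 151, 11, 83)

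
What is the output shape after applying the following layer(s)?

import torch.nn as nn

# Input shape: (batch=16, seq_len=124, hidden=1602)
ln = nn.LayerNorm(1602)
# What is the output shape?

Input shape: (16, 124, 1602)
Output shape: (16, 124, 1602)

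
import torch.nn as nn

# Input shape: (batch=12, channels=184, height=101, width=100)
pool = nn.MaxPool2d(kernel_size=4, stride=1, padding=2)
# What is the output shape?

Input shape: (12, 184, 101, 100)
Output shape: (12, 184, 102, 101)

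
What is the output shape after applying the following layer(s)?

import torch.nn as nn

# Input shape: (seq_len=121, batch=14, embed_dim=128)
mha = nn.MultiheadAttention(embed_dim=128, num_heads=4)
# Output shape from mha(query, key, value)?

Input shape: (121, 14, 128)
Output shape: (121, 14, 128)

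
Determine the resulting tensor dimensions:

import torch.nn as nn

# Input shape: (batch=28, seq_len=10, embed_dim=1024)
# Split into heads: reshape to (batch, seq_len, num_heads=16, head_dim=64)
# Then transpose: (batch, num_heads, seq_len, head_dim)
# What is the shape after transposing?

Input shape: (28, 10, 1024)
  -> after reshape: (28, 10, 16, 64)
Output shape: (28, 16, 10, 64)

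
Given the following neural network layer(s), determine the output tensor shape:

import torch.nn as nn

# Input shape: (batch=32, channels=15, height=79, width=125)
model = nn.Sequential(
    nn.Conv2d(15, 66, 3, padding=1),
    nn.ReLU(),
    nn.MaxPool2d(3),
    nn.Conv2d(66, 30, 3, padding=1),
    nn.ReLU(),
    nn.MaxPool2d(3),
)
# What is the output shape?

Input shape: (32, 15, 79, 125)
  -> after first Conv2d: (32, 66, 79, 125)
  -> after first MaxPool2d: (32, 66, 26, 41)
  -> after second Conv2d: (32, 30, 26, 41)
Output shape: (32, 30, 8, 13)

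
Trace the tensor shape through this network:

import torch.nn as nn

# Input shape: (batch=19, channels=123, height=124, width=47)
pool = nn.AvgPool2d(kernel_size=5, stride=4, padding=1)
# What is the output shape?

Input shape: (19, 123, 124, 47)
Output shape: (19, 123, 31, 12)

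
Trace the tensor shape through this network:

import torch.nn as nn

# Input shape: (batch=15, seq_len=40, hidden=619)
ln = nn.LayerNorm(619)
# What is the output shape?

Input shape: (15, 40, 619)
Output shape: (15, 40, 619)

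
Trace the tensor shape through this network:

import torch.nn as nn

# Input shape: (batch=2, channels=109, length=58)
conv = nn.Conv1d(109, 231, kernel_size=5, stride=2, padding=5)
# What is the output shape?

Input shape: (2, 109, 58)
Output shape: (2, 231, 32)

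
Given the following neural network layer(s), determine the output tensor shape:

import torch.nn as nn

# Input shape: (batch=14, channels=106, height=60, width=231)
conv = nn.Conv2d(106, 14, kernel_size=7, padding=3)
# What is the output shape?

Input shape: (14, 106, 60, 231)
Output shape: (14, 14, 60, 231)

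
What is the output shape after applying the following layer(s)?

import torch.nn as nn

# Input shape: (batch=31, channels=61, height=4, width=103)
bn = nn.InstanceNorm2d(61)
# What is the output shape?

Input shape: (31, 61, 4, 103)
Output shape: (31, 61, 4, 103)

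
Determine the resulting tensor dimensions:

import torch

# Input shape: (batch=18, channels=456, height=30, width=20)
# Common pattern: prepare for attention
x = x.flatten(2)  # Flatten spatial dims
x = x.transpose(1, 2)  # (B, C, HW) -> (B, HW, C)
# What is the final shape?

Input shape: (18, 456, 30, 20)
  -> after flatten(2): (18, 456, 600)
Output shape: (18, 600, 456)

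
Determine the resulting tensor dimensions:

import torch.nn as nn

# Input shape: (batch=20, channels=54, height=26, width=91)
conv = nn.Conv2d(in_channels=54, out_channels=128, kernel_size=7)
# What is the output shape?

Input shape: (20, 54, 26, 91)
Output shape: (20, 128, 20, 85)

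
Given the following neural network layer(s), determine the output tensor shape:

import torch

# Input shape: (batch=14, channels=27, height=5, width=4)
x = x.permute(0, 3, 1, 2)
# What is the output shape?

Input shape: (14, 27, 5, 4)
Output shape: (14, 4, 27, 5)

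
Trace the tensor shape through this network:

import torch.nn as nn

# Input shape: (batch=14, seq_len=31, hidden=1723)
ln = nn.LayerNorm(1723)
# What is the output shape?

Input shape: (14, 31, 1723)
Output shape: (14, 31, 1723)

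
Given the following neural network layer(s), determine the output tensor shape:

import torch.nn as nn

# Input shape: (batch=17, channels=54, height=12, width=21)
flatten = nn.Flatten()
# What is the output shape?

Input shape: (17, 54, 12, 21)
Output shape: (17, 13608)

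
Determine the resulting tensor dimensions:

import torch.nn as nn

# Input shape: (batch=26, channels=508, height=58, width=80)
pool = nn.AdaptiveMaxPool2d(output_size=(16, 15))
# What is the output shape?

Input shape: (26, 508, 58, 80)
Output shape: (26, 508, 16, 15)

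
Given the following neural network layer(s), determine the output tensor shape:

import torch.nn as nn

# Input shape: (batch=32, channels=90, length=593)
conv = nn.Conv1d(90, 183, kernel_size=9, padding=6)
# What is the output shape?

Input shape: (32, 90, 593)
Output shape: (32, 183, 597)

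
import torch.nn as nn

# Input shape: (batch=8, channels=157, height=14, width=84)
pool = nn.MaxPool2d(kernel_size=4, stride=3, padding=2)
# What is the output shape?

Input shape: (8, 157, 14, 84)
Output shape: (8, 157, 5, 29)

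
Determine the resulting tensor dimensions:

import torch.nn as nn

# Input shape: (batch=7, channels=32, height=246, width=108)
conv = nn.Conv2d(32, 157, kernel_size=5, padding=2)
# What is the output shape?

Input shape: (7, 32, 246, 108)
Output shape: (7, 157, 246, 108)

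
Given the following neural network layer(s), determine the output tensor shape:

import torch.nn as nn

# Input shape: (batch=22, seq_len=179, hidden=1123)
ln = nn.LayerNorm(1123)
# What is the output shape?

Input shape: (22, 179, 1123)
Output shape: (22, 179, 1123)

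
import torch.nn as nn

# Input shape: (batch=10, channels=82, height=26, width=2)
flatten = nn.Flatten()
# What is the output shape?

Input shape: (10, 82, 26, 2)
Output shape: (10, 4264)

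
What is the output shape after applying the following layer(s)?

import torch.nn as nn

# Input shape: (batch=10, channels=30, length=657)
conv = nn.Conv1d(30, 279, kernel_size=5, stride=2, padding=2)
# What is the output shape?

Input shape: (10, 30, 657)
Output shape: (10, 279, 329)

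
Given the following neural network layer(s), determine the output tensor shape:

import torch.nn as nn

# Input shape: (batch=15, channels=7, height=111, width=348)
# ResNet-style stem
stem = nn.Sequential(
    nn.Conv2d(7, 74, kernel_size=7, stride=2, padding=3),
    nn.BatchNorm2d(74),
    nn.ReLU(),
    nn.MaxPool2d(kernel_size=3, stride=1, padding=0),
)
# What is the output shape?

Input shape: (15, 7, 111, 348)
  -> after Conv2d 7x7 stride=2: (15, 74, 56, 174)
Output shape: (15, 74, 54, 172)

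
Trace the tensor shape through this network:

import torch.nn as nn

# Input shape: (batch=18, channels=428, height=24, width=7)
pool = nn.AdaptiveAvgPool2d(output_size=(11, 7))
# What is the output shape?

Input shape: (18, 428, 24, 7)
Output shape: (18, 428, 11, 7)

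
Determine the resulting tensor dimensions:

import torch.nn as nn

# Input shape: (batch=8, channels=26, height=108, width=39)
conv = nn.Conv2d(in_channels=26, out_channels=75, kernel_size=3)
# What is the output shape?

Input shape: (8, 26, 108, 39)
Output shape: (8, 75, 106, 37)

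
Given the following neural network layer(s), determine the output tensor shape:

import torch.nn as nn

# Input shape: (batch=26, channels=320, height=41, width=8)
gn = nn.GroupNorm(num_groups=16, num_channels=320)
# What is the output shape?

Input shape: (26, 320, 41, 8)
Output shape: (26, 320, 41, 8)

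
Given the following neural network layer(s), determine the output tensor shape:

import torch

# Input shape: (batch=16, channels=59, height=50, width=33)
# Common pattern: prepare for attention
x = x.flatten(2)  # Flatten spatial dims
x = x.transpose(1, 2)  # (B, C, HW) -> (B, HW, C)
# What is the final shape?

Input shape: (16, 59, 50, 33)
  -> after flatten(2): (16, 59, 1650)
Output shape: (16, 1650, 59)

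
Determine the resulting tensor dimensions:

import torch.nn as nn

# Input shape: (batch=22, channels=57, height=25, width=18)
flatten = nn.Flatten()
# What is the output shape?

Input shape: (22, 57, 25, 18)
Output shape: (22, 25650)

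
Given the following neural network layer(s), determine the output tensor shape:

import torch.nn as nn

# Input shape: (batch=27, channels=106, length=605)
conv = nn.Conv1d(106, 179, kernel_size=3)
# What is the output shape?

Input shape: (27, 106, 605)
Output shape: (27, 179, 603)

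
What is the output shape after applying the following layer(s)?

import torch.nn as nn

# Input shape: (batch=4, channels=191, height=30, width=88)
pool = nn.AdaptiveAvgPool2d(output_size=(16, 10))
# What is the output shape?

Input shape: (4, 191, 30, 88)
Output shape: (4, 191, 16, 10)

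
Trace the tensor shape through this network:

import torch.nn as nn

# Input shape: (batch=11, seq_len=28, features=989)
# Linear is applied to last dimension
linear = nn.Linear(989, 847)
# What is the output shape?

Input shape: (11, 28, 989)
Output shape: (11, 28, 847)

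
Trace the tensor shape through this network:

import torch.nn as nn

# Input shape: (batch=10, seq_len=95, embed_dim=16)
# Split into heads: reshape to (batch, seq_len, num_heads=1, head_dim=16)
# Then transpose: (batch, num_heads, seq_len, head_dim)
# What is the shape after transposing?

Input shape: (10, 95, 16)
  -> after reshape: (10, 95, 1, 16)
Output shape: (10, 1, 95, 16)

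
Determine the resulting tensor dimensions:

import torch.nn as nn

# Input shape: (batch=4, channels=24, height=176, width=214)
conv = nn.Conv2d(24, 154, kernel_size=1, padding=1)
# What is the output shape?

Input shape: (4, 24, 176, 214)
Output shape: (4, 154, 178, 216)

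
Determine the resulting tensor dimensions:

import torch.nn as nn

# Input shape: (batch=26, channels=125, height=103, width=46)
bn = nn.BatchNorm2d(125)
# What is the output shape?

Input shape: (26, 125, 103, 46)
Output shape: (26, 125, 103, 46)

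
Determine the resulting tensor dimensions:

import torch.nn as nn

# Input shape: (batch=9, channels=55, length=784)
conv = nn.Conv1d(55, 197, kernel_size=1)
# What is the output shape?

Input shape: (9, 55, 784)
Output shape: (9, 197, 784)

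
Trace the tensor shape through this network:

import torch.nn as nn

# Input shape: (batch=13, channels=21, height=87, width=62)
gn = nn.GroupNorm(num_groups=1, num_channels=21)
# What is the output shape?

Input shape: (13, 21, 87, 62)
Output shape: (13, 21, 87, 62)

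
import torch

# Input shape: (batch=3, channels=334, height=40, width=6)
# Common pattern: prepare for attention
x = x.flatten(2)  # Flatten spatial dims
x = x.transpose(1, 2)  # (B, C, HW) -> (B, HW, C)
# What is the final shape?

Input shape: (3, 334, 40, 6)
  -> after flatten(2): (3, 334, 240)
Output shape: (3, 240, 334)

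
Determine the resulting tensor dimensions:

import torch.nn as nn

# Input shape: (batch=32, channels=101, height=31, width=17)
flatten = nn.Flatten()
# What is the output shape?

Input shape: (32, 101, 31, 17)
Output shape: (32, 53227)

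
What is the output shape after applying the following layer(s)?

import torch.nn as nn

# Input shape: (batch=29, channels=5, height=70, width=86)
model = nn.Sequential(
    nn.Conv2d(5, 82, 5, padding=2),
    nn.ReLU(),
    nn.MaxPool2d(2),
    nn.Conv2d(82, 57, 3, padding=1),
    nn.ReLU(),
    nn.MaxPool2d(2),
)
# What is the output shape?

Input shape: (29, 5, 70, 86)
  -> after first Conv2d: (29, 82, 70, 86)
  -> after first MaxPool2d: (29, 82, 35, 43)
  -> after second Conv2d: (29, 57, 35, 43)
Output shape: (29, 57, 17, 21)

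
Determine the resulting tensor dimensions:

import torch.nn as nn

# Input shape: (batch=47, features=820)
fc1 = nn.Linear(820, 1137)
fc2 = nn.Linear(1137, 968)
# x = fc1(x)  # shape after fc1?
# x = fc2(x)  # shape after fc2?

Input shape: (47, 820)
  -> after fc1: (47, 1137)
Output shape: (47, 968)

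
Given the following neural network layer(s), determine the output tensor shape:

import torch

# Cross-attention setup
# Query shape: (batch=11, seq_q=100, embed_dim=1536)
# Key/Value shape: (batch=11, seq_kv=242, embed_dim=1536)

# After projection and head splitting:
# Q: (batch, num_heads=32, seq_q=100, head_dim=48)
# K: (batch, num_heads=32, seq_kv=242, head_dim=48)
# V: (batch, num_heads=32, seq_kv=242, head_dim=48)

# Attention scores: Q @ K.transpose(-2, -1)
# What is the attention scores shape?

Input shape: (11, 100, 1536)
Output shape: (11, 32, 100, 242)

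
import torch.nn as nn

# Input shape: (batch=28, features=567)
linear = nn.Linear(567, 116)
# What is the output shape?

Input shape: (28, 567)
Output shape: (28, 116)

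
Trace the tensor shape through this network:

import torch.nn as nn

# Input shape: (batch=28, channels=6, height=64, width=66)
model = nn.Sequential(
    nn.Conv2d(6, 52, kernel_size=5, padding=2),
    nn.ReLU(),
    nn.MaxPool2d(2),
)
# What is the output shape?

Input shape: (28, 6, 64, 66)
  -> after Conv2d: (28, 52, 64, 66)
  -> after ReLU: (28, 52, 64, 66)
Output shape: (28, 52, 32, 33)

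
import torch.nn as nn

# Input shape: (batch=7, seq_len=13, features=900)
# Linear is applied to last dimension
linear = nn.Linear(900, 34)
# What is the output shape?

Input shape: (7, 13, 900)
Output shape: (7, 13, 34)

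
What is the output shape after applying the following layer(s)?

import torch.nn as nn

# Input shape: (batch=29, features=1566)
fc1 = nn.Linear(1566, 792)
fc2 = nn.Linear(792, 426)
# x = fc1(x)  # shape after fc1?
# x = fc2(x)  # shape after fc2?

Input shape: (29, 1566)
  -> after fc1: (29, 792)
Output shape: (29, 426)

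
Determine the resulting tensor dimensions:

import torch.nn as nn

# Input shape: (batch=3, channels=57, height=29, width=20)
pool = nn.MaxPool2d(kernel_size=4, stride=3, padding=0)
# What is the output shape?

Input shape: (3, 57, 29, 20)
Output shape: (3, 57, 9, 6)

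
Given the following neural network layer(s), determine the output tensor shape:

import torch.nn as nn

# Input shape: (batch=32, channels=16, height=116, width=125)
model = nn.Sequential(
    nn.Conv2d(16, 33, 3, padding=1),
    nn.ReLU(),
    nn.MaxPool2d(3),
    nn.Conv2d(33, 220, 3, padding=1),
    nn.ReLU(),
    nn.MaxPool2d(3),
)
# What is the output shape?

Input shape: (32, 16, 116, 125)
  -> after first Conv2d: (32, 33, 116, 125)
  -> after first MaxPool2d: (32, 33, 38, 41)
  -> after second Conv2d: (32, 220, 38, 41)
Output shape: (32, 220, 12, 13)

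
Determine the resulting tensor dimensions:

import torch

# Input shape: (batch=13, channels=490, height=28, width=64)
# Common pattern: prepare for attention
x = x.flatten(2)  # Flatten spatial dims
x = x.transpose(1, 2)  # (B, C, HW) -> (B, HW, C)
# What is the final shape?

Input shape: (13, 490, 28, 64)
  -> after flatten(2): (13, 490, 1792)
Output shape: (13, 1792, 490)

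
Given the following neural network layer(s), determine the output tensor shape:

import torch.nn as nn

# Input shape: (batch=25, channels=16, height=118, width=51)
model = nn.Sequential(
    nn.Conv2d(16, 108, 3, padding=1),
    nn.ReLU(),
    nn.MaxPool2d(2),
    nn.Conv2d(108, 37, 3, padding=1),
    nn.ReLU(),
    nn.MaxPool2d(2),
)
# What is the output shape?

Input shape: (25, 16, 118, 51)
  -> after first Conv2d: (25, 108, 118, 51)
  -> after first MaxPool2d: (25, 108, 59, 25)
  -> after second Conv2d: (25, 37, 59, 25)
Output shape: (25, 37, 29, 12)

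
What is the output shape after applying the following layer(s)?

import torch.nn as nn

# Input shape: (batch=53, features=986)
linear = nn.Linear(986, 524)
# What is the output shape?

Input shape: (53, 986)
Output shape: (53, 524)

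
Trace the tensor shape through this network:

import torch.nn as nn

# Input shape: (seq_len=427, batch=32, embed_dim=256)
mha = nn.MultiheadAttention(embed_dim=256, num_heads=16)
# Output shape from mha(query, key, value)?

Input shape: (427, 32, 256)
Output shape: (427, 32, 256)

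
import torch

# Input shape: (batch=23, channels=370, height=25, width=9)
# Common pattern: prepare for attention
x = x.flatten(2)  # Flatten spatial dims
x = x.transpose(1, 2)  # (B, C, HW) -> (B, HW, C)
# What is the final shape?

Input shape: (23, 370, 25, 9)
  -> after flatten(2): (23, 370, 225)
Output shape: (23, 225, 370)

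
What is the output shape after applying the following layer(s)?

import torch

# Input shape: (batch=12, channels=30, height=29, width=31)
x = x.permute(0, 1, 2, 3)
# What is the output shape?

Input shape: (12, 30, 29, 31)
Output shape: (12, 30, 29, 31)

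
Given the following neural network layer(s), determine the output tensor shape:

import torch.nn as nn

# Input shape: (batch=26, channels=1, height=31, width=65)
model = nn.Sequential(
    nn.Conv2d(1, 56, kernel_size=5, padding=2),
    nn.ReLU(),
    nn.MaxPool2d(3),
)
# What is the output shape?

Input shape: (26, 1, 31, 65)
  -> after Conv2d: (26, 56, 31, 65)
  -> after ReLU: (26, 56, 31, 65)
Output shape: (26, 56, 10, 21)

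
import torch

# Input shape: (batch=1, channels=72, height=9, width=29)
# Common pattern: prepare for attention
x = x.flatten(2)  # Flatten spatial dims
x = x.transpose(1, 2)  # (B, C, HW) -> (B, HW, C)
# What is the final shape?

Input shape: (1, 72, 9, 29)
  -> after flatten(2): (1, 72, 261)
Output shape: (1, 261, 72)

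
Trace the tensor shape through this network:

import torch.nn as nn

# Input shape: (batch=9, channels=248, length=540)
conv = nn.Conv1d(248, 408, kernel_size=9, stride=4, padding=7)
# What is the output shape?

Input shape: (9, 248, 540)
Output shape: (9, 408, 137)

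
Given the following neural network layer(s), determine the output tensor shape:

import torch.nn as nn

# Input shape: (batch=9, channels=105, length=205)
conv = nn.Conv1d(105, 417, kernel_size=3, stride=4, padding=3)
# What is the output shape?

Input shape: (9, 105, 205)
Output shape: (9, 417, 53)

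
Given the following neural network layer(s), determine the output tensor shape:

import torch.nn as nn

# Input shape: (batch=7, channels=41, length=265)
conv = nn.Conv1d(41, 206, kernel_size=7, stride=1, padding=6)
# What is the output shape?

Input shape: (7, 41, 265)
Output shape: (7, 206, 271)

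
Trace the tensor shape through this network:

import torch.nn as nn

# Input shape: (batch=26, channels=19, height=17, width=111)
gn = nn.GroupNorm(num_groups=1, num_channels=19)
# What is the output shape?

Input shape: (26, 19, 17, 111)
Output shape: (26, 19, 17, 111)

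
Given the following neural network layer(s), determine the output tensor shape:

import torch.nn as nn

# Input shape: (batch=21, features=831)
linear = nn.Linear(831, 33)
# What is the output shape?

Input shape: (21, 831)
Output shape: (21, 33)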